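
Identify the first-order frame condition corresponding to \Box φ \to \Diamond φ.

This is the D axiom.
It corresponds to seriality: \forall x \exists y Rxy.

Seriality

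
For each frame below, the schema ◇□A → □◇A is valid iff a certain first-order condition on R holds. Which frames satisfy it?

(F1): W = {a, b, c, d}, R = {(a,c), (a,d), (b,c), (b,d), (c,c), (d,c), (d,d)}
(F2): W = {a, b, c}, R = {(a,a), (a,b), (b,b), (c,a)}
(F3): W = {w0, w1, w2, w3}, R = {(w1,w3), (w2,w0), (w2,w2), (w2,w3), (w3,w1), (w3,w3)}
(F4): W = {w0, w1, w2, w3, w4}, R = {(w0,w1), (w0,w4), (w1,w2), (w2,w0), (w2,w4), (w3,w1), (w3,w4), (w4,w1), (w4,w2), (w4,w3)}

(F1), (F2)

Frame correspondent (Sahlqvist): ∀x ∀y ∀z (Rxy ∧ Rxz → ∃w (Ryw ∧ Rzw)) — i.e. convergence.
(F1): satisfies the condition.
(F2): satisfies the condition.
(F3): fails — Rw2w2 and Rw2w0 but w2 and w0 have no common successor.
(F4): fails — Rw4w1 and Rw4w2 but w1 and w2 have no common successor.
Valid on: (F1), (F2).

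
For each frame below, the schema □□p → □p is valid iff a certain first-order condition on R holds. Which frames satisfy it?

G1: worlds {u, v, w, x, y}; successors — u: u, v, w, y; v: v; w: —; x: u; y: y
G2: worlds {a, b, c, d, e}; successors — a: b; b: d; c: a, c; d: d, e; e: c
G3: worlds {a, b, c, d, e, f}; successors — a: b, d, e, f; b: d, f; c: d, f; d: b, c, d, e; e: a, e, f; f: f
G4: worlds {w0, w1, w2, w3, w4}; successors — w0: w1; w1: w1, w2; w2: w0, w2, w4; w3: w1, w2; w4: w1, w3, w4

G1, G3, G4

Frame correspondent (Sahlqvist): ∀x ∀y (Rxy → ∃z (Rxz ∧ Rzy)) — i.e. density.
G1: condition met.
G2: fails — Rab but no z with Raz and Rzb.
G3: condition met.
G4: condition met.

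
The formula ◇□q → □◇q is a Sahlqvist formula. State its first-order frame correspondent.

Convergence

This is the .2 axiom.
Its frame correspondent is convergence — ∀x ∀y ∀z (Rxy ∧ Rxz → ∃w (Ryw ∧ Rzw)).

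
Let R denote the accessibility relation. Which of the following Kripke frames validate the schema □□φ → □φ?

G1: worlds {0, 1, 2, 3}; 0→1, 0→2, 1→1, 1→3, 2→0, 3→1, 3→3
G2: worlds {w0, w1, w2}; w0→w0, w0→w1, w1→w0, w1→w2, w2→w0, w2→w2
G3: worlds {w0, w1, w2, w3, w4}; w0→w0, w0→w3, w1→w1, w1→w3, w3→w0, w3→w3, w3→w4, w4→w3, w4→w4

Frame correspondent (Sahlqvist): ∀x ∀y (Rxy → ∃z (Rxz ∧ Rzy)) — i.e. density.
G1: fails — R02 but no z with R0z and Rz2.
G2: ✓.
G3: ✓.

G2, G3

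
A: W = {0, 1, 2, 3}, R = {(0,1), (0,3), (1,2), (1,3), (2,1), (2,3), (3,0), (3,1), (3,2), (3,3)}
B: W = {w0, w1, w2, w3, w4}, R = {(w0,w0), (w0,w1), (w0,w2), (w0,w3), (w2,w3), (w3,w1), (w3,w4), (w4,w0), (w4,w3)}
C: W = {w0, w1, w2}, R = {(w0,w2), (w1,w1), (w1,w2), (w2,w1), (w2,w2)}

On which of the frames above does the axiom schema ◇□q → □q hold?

This is the axiom for the Euclidean property; its first-order frame correspondent is ∀x ∀y ∀z (Rxy ∧ Rxz → Ryz).
A: fails — R01 and R01 but not R11.
B: fails — Rw0w1 and Rw0w1 but not Rw1w1.
C: condition met.

C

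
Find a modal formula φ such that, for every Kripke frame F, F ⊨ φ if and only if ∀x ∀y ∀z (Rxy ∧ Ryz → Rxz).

This is transitivity; the standard corresponding axiom is 4: □q → □□q.
Suppose □q→□□q is valid. Take Rxy, Ryz and set V(q)={w : Rxw}. Then □q at x, so □□q at x, so □q at y, so q at z, i.e. Rxz.

□q → □□q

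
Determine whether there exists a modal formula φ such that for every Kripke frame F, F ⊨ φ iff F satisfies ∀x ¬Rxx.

If a class were modally definable it would be closed under surjective bounded morphisms (Goldblatt–Thomason).
The 5-cycle (worlds 0,1,2,3,4 with 0→1→2→3→4→0) is irreflexive, and the map sending every world to a single reflexive point • is a surjective bounded morphism (forth: every edge maps to (•,•); back: every world has a successor). So any modal formula valid on the 5-cycle is also valid on the reflexive point, which is not irreflexive.
So no modal formula (or set of formulas) defines exactly the irreflexive frames.

Not definable by any modal formula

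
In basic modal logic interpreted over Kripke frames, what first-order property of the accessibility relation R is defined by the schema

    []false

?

□⊥ is valid iff no world has any successor (otherwise □⊥ fails at any world with one).
The converse is a direct semantic check.
Frame condition: forall x forall y ~Rxy.

emptiness of R: forall x forall y ~Rxy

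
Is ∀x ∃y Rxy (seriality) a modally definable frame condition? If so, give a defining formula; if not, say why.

Definable; □q → ◇q defines it

The condition is seriality. A defining modal formula is □q → ◇q.
Suppose □q→◇q is valid. At any x set V(q)=W. Then □q at x, so ◇q at x, so x has a successor.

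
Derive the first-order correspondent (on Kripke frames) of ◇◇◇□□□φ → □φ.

∀x ∀y ∀z ((xR³y ∧ xRz) → ∃w (yR³w ∧ z = w))

This is a Sahlqvist (Geach-type) schema ◇^3□^3φ → □^1◇^0φ.
Minimal-valuation argument: fix x; take any y with xR^3y and any z with xR^1z. Set V(φ) to the set of worlds R-reachable from y in exactly 3 steps. Then □^3φ holds at y, so the antecedent holds at x; validity forces ◇^0φ at z, giving a w with zR^0w and yR^3w.
First-order correspondent: ∀x ∀y ∀z ((xR³y ∧ xRz) → ∃w (yR³w ∧ z = w)).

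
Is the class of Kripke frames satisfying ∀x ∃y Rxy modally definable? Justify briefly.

Definable; □r → ◇r defines it

This is a Sahlqvist condition; the D axiom □r → ◇r defines it.
Suppose □r→◇r is valid. At any x set V(r)=W. Then □r at x, so ◇r at x, so x has a successor.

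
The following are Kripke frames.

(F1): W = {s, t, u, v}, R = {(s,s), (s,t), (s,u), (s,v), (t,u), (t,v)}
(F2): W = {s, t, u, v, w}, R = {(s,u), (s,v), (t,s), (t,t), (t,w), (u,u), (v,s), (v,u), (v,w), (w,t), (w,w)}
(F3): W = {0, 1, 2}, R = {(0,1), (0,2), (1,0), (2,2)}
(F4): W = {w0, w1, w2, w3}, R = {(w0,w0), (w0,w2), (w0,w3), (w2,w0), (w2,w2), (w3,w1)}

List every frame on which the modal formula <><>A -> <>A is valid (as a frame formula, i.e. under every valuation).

(F1)

The schema corresponds to transitivity: forall x forall y forall z (Rxy & Ryz -> Rxz).
(F1): condition met.
(F2): fails — Rwt and Rts but not Rws.
(F3): fails — R01 and R10 but not R00.
(F4): fails — Rw2w0 and Rw0w3 but not Rw2w3.
Valid on: (F1).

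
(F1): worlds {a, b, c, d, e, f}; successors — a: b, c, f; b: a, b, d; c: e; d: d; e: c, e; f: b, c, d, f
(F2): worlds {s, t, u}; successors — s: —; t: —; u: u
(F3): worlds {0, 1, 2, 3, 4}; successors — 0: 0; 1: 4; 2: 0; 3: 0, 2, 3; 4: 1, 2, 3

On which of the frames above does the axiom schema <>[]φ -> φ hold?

The schema corresponds to symmetry: forall x forall y (Rxy -> Ryx).
(F1): fails — Rfc but not Rcf.
(F2): ✓.
(F3): fails — R32 but not R23.

(F2)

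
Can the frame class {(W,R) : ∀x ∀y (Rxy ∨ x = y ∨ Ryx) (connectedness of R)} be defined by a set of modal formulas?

If a class were modally definable it would be closed under disjoint unions (Goldblatt–Thomason).
Take 2 disjoint single-world reflexive frames: each is trivially connected, but their disjoint union has 2 worlds with no edge between distinct components, so it is not connected.
So the class is not modally definable.

No — not modally definable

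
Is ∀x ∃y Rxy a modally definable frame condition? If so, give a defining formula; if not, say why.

The condition is seriality. A defining modal formula is □q → ◇q.

Yes, by □q → ◇q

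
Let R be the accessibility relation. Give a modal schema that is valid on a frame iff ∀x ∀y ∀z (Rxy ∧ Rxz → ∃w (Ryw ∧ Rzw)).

The condition is convergence. The .2 schema ◇□p → □◇p defines it.
Suppose ◇□p→□◇p is valid. Take Rxy, Rxz and set V(p)={w : Ryw}. Then □p at y so ◇□p at x, so □◇p at x, so ◇p at z, giving w with Rzw and Ryw.

◇□p → □◇p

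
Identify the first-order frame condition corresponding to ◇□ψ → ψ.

symmetry

Replacing ψ by ¬ψ and contraposing gives the equivalent schema ψ → □◇ψ.
Suppose ψ→□◇ψ is valid. Take Rxy and set V(ψ)={x}. Then ψ at x, so □◇ψ at x, so ◇ψ at y, so some z with Ryz has ψ; z=x, i.e. Ryx.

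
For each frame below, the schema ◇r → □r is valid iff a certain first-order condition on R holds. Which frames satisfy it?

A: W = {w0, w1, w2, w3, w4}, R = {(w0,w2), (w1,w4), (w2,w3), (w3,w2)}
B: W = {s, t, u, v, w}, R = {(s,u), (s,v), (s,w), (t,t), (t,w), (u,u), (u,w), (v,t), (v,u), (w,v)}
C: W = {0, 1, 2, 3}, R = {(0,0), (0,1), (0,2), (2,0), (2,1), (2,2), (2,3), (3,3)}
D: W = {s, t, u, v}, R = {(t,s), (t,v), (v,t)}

A

Frame correspondent (Sahlqvist): ∀x ∀y ∀z (Rxy ∧ Rxz → y = z) — i.e. partial functionality.
A: satisfies the condition.
B: fails — s sees both u and v.
C: fails — 0 sees both 0 and 1.
D: fails — t sees both s and v.
Valid on: A.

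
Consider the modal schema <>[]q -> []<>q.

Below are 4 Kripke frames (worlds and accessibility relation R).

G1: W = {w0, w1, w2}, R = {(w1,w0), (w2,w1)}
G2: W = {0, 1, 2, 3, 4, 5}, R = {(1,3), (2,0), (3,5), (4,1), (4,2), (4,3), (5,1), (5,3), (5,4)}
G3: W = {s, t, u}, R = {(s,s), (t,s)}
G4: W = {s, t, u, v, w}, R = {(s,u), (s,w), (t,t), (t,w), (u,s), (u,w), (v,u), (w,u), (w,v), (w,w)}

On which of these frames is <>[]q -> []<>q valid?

G3

The schema corresponds to convergence: forall x forall y forall z (Rxy & Rxz -> exists w (Ryw & Rzw)).
G1: fails — Rw1w0 and Rw1w0 but w0 and w0 have no common successor.
G2: fails — R20 and R20 but 0 and 0 have no common successor.
G3: satisfies the condition.
G4: fails — Rwu and Rwv but u and v have no common successor.
Valid on: G3.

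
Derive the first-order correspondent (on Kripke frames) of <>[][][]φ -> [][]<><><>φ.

This is a Sahlqvist (Geach-type) schema ◇^1□^3φ → □^2◇^3φ.
Minimal-valuation argument: fix x; take any y with xR^1y and any z with xR^2z. Set V(φ) to the set of worlds R-reachable from y in exactly 3 steps. Then □^3φ holds at y, so the antecedent holds at x; validity forces ◇^3φ at z, giving a w with zR^3w and yR^3w.
First-order correspondent: forall x forall y forall z ((xRy & x R^2 z) -> exists w (y R^3 w & z R^3 w)).

forall x forall y forall z ((xRy & x R^2 z) -> exists w (y R^3 w & z R^3 w))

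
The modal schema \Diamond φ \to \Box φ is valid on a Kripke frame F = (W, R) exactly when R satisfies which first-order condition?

Partial functionality

Suppose ◇φ→□φ is valid. Take Rxy, Rxz and set V(φ)={y}. Then ◇φ at x, so □φ at x, so φ at z, i.e. z=y.
Conversely, on a frame with partial functionality the schema holds at every world under every valuation.
So the correspondent is partial functionality.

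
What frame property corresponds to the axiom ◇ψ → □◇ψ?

the Euclidean property: ∀x ∀y ∀z (Rxy ∧ Rxz → Ryz)

Suppose ◇ψ→□◇ψ is valid. Take Rxy, Rxz and set V(ψ)={y}. Then ◇ψ at x, so □◇ψ at x, so ◇ψ at z, so some w with Rzw has ψ; w=y, i.e. Rzy. By symmetry of the argument, Ryz.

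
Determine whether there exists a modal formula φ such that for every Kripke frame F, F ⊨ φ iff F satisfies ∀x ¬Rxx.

Not modally definable

Modal frame validity is preserved under surjective bounded morphisms.
The 3-cycle (worlds w0,w1,w2 with w0→w1→w2→w0) is irreflexive, and the map sending every world to a single reflexive point • is a surjective bounded morphism (forth: every edge maps to (•,•); back: every world has a successor). So any modal formula valid on the 3-cycle is also valid on the reflexive point, which is not irreflexive.
So the class is not modally definable.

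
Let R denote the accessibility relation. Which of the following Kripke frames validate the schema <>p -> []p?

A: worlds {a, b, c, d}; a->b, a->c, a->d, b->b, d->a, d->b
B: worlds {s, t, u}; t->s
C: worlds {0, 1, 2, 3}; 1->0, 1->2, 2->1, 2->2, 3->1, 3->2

Frame correspondent (Sahlqvist): forall x forall y forall z (Rxy & Rxz -> y = z) — i.e. partial functionality.
A: fails — a sees both b and c.
B: satisfies the condition.
C: fails — 1 sees both 0 and 2.

B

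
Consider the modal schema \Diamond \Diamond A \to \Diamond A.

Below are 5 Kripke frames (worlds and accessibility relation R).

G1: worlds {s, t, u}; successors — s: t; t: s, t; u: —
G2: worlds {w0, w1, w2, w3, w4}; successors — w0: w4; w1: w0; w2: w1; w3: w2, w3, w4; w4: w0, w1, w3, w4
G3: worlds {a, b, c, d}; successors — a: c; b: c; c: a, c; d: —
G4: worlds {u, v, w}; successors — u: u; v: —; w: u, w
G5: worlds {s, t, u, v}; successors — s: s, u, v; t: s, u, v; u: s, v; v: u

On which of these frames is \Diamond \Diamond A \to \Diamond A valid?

G4

Frame correspondent (Sahlqvist): \forall x \forall y \forall z (Rxy \wedge Ryz \to Rxz) — i.e. transitivity.
G1: fails — Rst and Rts but not Rss.
G2: fails — Rw1w0 and Rw0w4 but not Rw1w4.
G3: fails — Rac and Rca but not Raa.
G4: ✓.
G5: fails — Ruv and Rvu but not Ruu.
Valid on: G4.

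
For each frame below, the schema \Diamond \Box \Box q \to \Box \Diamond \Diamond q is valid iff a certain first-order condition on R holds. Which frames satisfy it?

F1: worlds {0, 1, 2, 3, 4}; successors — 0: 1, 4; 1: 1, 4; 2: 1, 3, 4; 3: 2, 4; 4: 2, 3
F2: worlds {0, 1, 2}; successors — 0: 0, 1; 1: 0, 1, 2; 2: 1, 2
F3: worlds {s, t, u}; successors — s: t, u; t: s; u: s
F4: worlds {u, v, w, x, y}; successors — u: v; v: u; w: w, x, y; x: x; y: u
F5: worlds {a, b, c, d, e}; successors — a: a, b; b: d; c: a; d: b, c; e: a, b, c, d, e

F1, F2, F3

Frame correspondent (Sahlqvist): \forall x \forall y \forall z ((xRy \wedge xRz) \to \exists w (y R^2 w \wedge z R^2 w)) — i.e. a generalized confluence (Geach) condition.
F1: satisfies the condition.
F2: satisfies the condition.
F3: satisfies the condition.
F4: fails — wRw, wRy but no t with wR²t and yR²t.
F5: fails — eRb, eRd but no w with bR²w and dR²w.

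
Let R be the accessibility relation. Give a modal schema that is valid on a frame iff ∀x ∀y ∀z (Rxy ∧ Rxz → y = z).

A defining formula is ◇p → □p (the CD axiom).
Suppose ◇p→□p is valid. Take Rxy, Rxz and set V(p)={y}. Then ◇p at x, so □p at x, so p at z, i.e. z=y.

◇p → □p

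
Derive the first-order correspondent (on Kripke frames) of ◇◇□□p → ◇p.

This is a Sahlqvist (Geach-type) schema ◇^2□^2p → □^0◇^1p.
First-order correspondent: ∀x ∀y (xR²y → ∃w (yR²w ∧ xRw)).

∀x ∀y (xR²y → ∃w (yR²w ∧ xRw))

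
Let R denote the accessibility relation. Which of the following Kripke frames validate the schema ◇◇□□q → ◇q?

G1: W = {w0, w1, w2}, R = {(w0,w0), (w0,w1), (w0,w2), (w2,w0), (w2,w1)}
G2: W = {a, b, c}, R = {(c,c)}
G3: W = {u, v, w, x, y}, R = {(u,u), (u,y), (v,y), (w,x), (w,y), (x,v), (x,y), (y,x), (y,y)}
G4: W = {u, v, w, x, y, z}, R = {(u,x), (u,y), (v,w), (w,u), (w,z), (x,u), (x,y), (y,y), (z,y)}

G2, G3

Frame correspondent (Sahlqvist): ∀x ∀y (xR²y → ∃w (yR²w ∧ xRw)) — i.e. a generalized confluence (Geach) condition.
G1: fails — w0R²w1 but no w with w1R²w and w0Rw.
G2: holds.
G3: holds.
G4: fails — vR²u but no t with uR²t and vRt.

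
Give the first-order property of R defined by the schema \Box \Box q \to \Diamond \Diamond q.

\forall x \exists w (x R^2 w \wedge x R^2 w)

This is a Sahlqvist (Geach-type) schema ◇^0□^2q → □^0◇^2q.
Minimal-valuation argument: fix x; take any y with xR^0y and any z with xR^0z. Set V(q) to the set of worlds R-reachable from y in exactly 2 steps. Then □^2q holds at y, so the antecedent holds at x; validity forces ◇^2q at z, giving a w with zR^2w and yR^2w.
First-order correspondent: \forall x \exists w (x R^2 w \wedge x R^2 w).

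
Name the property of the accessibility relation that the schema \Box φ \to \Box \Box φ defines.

Suppose □φ→□□φ is valid. Take Rxy, Ryz and set V(φ)={w : Rxw}. Then □φ at x, so □□φ at x, so □φ at y, so φ at z, i.e. Rxz.
Conversely, any frame satisfying \forall x \forall y \forall z (Rxy \wedge Ryz \to Rxz) validates the schema.
So the correspondent is transitivity.

Transitivity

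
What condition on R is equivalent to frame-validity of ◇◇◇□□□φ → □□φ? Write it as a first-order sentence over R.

∀x ∀y ∀z ((xR³y ∧ xR²z) → ∃w (yR³w ∧ z = w))

This is a Sahlqvist (Geach-type) schema ◇^3□^3φ → □^2◇^0φ.
Minimal-valuation argument: fix x; take any y with xR^3y and any z with xR^2z. Set V(φ) to the set of worlds R-reachable from y in exactly 3 steps. Then □^3φ holds at y, so the antecedent holds at x; validity forces ◇^0φ at z, giving a w with zR^0w and yR^3w.
First-order correspondent: ∀x ∀y ∀z ((xR³y ∧ xR²z) → ∃w (yR³w ∧ z = w)).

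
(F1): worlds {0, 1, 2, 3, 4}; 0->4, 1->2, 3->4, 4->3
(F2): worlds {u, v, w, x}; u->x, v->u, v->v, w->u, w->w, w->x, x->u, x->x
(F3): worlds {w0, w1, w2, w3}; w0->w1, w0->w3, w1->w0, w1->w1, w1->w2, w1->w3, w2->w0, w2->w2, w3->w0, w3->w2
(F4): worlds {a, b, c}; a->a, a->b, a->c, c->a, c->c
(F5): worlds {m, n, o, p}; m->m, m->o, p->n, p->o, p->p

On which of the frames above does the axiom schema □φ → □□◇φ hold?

Frame correspondent (Sahlqvist): ∀x ∀z (xR²z → ∃w (xRw ∧ zRw)) — i.e. a generalized confluence (Geach) condition.
(F1): ✓.
(F2): fails — vR²u but no t with vRt and uRt.
(F3): fails — w0R²w2 but no w with w0Rw and w2Rw.
(F4): fails — aR²b but no w with aRw and bRw.
(F5): fails — mR²o but no w with mRw and oRw.

(F1)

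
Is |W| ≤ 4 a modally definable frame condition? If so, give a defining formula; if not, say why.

No — not modally definable

Any modally definable frame class is closed under disjoint unions.
Any modal formula valid on each of 5 disjoint one-world frames is valid on their disjoint union (validity is preserved under disjoint unions). Each one-world frame has |W|=1≤4, but the union has |W|=5.
So no modal formula (or set of formulas) defines exactly the |W|≤4 frames.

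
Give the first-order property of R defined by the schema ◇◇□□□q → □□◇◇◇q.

This is a Sahlqvist (Geach-type) schema ◇^2□^3q → □^2◇^3q.
Minimal-valuation argument: fix x; take any y with xR^2y and any z with xR^2z. Set V(q) to the set of worlds R-reachable from y in exactly 3 steps. Then □^3q holds at y, so the antecedent holds at x; validity forces ◇^3q at z, giving a w with zR^3w and yR^3w.
First-order correspondent: ∀x ∀y ∀z ((xR²y ∧ xR²z) → ∃w (yR³w ∧ zR³w)).

∀x ∀y ∀z ((xR²y ∧ xR²z) → ∃w (yR³w ∧ zR³w))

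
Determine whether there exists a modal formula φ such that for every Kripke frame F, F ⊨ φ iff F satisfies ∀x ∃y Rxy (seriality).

Yes, by □r → ◇r

The condition is seriality. A defining modal formula is □r → ◇r.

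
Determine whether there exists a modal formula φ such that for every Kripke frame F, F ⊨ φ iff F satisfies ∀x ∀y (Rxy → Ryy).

Yes — defined by □(□q → q)

Yes: it is shift-reflexivity, defined by the T□ schema □(□q → q).
Suppose □(□q→q) is valid. Take Rxy and set V(q)={w : Ryw}. Then at y, □q holds; since □(□q→q) at x, □q→q at y, so q at y, i.e. Ryy.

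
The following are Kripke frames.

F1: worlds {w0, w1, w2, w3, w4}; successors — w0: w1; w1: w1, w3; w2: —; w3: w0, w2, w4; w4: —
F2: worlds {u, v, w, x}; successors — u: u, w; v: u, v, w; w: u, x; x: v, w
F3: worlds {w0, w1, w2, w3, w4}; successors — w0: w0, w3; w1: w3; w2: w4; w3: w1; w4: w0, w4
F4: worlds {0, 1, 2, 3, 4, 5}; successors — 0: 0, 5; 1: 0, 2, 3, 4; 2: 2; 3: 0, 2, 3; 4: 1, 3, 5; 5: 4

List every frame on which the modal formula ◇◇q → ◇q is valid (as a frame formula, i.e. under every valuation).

This is the axiom for transitivity; its first-order frame correspondent is ∀x ∀y ∀z (Rxy ∧ Ryz → Rxz).
F1: fails — Rw1w3 and Rw3w2 but not Rw1w2.
F2: fails — Rxw and Rwu but not Rxu.
F3: fails — Rw2w4 and Rw4w0 but not Rw2w0.
F4: fails — R10 and R05 but not R15.

none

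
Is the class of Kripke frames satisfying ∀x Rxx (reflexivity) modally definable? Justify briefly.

Yes, by □r → r

Yes: it is reflexivity, defined by the T schema □r → r.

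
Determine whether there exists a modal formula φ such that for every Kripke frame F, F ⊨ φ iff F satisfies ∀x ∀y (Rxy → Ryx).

The condition is symmetry. A defining modal formula is p → □◇p.

Definable; p → □◇p defines it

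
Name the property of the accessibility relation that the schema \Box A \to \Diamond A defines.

Seriality

Suppose □A→◇A is valid. At any x set V(A)=W. Then □A at x, so ◇A at x, so x has a successor.
Conversely, on a frame with seriality the schema holds at every world under every valuation.
Frame condition: \forall x \exists y Rxy.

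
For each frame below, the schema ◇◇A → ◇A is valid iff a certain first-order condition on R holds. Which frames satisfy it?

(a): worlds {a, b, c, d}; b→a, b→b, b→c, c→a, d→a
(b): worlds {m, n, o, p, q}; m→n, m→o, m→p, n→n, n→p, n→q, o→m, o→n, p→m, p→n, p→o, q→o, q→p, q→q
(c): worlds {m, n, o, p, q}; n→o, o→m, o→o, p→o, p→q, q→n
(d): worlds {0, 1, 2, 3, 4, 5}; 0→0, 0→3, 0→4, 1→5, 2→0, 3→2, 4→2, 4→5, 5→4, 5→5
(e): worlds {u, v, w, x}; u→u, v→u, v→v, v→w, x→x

(a), (e)

This is the axiom for transitivity; its first-order frame correspondent is ∀x ∀y ∀z (Rxy ∧ Ryz → Rxz).
(a): ✓.
(b): fails — Rom and Rmo but not Roo.
(c): fails — Rno and Rom but not Rnm.
(d): fails — R32 and R20 but not R30.
(e): ✓.
Valid on: (a), (e).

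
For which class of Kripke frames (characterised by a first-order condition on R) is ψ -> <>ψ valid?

Replacing ψ by ¬ψ and contraposing gives the equivalent schema □ψ → ψ.
Suppose □ψ→ψ is valid. At any x set V(ψ)={w : Rxw}. Then □ψ holds at x, so ψ holds at x, i.e. Rxx.
Conversely, on a frame with reflexivity the schema holds at every world under every valuation.
So the correspondent is reflexivity.

Reflexivity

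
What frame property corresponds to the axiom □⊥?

Emptiness of R

□⊥ is valid iff no world has any successor (otherwise □⊥ fails at any world with one).
Conversely, any frame satisfying ∀x ∀y ¬Rxy validates the schema.
So the correspondent is emptiness of R.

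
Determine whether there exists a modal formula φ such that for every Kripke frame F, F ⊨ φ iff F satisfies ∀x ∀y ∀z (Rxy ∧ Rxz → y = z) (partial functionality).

Yes — defined by ◇q → □q

Yes: it is partial functionality, defined by the CD schema ◇q → □q.
Suppose ◇q→□q is valid. Take Rxy, Rxz and set V(q)={y}. Then ◇q at x, so □q at x, so q at z, i.e. z=y.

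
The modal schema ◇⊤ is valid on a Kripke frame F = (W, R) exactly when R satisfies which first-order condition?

seriality: ∀x ∃y Rxy

This is a form of the D axiom.
It corresponds to seriality: ∀x ∃y Rxy.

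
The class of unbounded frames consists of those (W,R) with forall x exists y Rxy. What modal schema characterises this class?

The condition is seriality. The D schema □s → ◇s defines it.
Suppose □s→◇s is valid. At any x set V(s)=W. Then □s at x, so ◇s at x, so x has a successor.

□s → ◇s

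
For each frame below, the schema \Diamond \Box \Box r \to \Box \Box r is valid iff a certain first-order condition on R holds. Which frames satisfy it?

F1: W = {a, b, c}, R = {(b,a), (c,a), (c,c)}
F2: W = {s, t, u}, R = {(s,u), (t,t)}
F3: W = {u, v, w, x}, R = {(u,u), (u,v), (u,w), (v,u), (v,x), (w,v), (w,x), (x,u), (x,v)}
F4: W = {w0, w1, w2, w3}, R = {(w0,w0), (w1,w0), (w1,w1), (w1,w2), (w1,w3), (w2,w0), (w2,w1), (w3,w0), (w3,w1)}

This is the axiom for a generalized confluence (Geach) condition; its first-order frame correspondent is \forall x \forall y \forall z ((xRy \wedge x R^2 z) \to \exists w (y R^2 w \wedge z = w)).
F1: fails — cRa, cR²a but no w with aR²w and a=w.
F2: satisfies the condition.
F3: fails — uRv, uR²x but no t with vR²t and x=t.
F4: fails — w1Rw0, w1R²w1 but no w with w0R²w and w1=w.

F2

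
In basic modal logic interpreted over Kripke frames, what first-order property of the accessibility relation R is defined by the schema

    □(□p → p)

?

Suppose □(□p→p) is valid. Take Rxy and set V(p)={w : Ryw}. Then at y, □p holds; since □(□p→p) at x, □p→p at y, so p at y, i.e. Ryy.

shift-reflexivity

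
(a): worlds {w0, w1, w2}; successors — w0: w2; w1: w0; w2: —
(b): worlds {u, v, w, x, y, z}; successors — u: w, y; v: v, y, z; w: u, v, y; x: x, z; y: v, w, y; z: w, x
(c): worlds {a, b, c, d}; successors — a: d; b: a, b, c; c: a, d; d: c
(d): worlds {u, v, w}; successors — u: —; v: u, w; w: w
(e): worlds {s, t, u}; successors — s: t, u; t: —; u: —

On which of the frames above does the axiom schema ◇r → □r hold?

Frame correspondent (Sahlqvist): ∀x ∀y ∀z (Rxy ∧ Rxz → y = z) — i.e. partial functionality.
(a): satisfies the condition.
(b): fails — u sees both w and y.
(c): fails — b sees both a and b.
(d): fails — v sees both u and w.
(e): fails — s sees both t and u.

(a)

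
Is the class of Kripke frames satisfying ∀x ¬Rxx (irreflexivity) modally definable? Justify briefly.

Any modally definable frame class is closed under surjective bounded morphisms.
The 5-cycle (worlds w0,w1,w2,w3,w4 with w0→w1→w2→w3→w4→w0) is irreflexive, and the map sending every world to a single reflexive point • is a surjective bounded morphism (forth: every edge maps to (•,•); back: every world has a successor). So any modal formula valid on the 5-cycle is also valid on the reflexive point, which is not irreflexive.
So the class is not modally definable.

No — not modally definable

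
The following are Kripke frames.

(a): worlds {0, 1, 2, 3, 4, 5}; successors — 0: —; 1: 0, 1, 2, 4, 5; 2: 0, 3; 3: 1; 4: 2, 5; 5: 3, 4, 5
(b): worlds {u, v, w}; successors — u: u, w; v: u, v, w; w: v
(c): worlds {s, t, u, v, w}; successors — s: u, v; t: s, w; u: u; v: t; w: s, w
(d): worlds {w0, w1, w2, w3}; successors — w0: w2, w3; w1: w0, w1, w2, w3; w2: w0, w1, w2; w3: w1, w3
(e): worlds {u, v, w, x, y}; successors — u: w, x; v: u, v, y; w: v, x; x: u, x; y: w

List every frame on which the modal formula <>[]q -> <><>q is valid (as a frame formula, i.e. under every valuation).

(b), (c), (d), (e)

The schema corresponds to a generalized confluence (Geach) condition: forall x forall y (xRy -> exists w (yRw & x R^2 w)).
(a): fails — 1R0 but no w with 0Rw and 1R²w.
(b): ✓.
(c): ✓.
(d): ✓.
(e): ✓.
Valid on: (b), (c), (d), (e).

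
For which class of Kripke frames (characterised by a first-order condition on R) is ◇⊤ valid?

Seriality

This is a form of the D axiom.
It corresponds to seriality: ∀x ∃y Rxy.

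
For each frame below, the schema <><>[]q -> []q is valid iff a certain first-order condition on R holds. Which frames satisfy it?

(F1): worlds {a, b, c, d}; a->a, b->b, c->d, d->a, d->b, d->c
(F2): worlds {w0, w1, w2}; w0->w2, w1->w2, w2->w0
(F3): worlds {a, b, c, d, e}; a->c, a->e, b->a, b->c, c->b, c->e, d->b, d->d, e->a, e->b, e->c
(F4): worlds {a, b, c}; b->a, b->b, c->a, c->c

Frame correspondent (Sahlqvist): forall x forall y forall z ((x R^2 y & xRz) -> exists w (yRw & z = w)) — i.e. a generalized confluence (Geach) condition.
(F1): fails — cR²a, cRd but no w with aRw and d=w.
(F2): ✓.
(F3): fails — aR²b, aRe but no w with bRw and e=w.
(F4): fails — bR²a, bRa but no w with aRw and a=w.
Valid on: (F2).

(F2)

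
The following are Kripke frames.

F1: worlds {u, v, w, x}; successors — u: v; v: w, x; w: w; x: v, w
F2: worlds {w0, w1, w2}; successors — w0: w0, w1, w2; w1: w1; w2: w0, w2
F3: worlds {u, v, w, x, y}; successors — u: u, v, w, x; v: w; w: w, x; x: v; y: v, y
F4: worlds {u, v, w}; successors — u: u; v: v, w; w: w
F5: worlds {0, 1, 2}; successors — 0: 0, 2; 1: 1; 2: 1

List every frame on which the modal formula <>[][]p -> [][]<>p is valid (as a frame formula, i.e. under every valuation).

This is the axiom for a generalized confluence (Geach) condition; its first-order frame correspondent is forall x forall y forall z ((xRy & x R^2 z) -> exists w (y R^2 w & zRw)).
F1: satisfies the condition.
F2: fails — w0Rw1, w0R²w2 but no w with w1R²w and w2Rw.
F3: fails — uRv, uR²x but no t with vR²t and xRt.
F4: satisfies the condition.
F5: fails — 0R2, 0R²0 but no w with 2R²w and 0Rw.
Valid on: F1, F4.

F1, F4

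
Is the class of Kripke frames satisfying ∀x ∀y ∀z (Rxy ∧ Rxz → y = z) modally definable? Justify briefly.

Definable; ◇r → □r defines it

This is a Sahlqvist condition; the CD axiom ◇r → □r defines it.
Suppose ◇r→□r is valid. Take Rxy, Rxz and set V(r)={y}. Then ◇r at x, so □r at x, so r at z, i.e. z=y.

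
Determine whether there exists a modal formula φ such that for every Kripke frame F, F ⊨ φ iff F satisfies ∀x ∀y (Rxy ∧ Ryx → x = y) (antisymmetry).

No

If a class were modally definable it would be closed under surjective bounded morphisms (Goldblatt–Thomason).
The 6-cycle (worlds w0,w1,w2,w3,w4,w5 with w0→w1→w2→w3→w4→w5→w0) is antisymmetric. Sending even-indexed worlds to • and odd-indexed worlds to ∘ is a surjective bounded morphism onto the two-world frame with •↔∘, which is not antisymmetric.
So no modal formula (or set of formulas) defines exactly the antisymmetric frames.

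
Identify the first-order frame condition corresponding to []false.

□⊥ is valid iff no world has any successor (otherwise □⊥ fails at any world with one).

emptiness of R: forall x forall y ~Rxy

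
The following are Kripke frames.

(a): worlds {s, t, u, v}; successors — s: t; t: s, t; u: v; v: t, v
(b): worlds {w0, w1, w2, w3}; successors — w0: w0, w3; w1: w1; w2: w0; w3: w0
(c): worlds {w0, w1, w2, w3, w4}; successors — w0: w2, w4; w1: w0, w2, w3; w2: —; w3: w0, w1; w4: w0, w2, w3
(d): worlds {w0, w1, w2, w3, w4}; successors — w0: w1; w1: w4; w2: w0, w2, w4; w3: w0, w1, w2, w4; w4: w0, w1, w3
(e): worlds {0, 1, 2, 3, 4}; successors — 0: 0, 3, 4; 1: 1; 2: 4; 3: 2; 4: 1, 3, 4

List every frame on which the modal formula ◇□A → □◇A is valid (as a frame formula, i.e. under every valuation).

(a), (b)

The schema corresponds to convergence: ∀x ∀y ∀z (Rxy ∧ Rxz → ∃w (Ryw ∧ Rzw)).
(a): satisfies the condition.
(b): satisfies the condition.
(c): fails — Rw0w4 and Rw0w2 but w4 and w2 have no common successor.
(d): fails — Rw2w2 and Rw2w0 but w2 and w0 have no common successor.
(e): fails — R00 and R03 but 0 and 3 have no common successor.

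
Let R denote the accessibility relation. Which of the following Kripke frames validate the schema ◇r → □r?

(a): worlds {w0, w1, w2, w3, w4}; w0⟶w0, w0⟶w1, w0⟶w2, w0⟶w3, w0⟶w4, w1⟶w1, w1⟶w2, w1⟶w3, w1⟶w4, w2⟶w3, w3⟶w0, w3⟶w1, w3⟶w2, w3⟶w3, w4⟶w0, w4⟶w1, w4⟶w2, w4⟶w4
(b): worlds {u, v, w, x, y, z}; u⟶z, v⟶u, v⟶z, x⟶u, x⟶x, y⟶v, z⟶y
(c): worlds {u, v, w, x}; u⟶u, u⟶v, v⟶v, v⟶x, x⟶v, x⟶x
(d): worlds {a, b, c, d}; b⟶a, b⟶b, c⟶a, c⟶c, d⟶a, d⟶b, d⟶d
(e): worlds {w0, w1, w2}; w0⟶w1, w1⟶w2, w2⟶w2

(e)

This is the axiom for partial functionality; its first-order frame correspondent is ∀x ∀y ∀z (Rxy ∧ Rxz → y = z).
(a): fails — w0 sees both w0 and w1.
(b): fails — v sees both u and z.
(c): fails — u sees both u and v.
(d): fails — b sees both a and b.
(e): holds.
Valid on: (e).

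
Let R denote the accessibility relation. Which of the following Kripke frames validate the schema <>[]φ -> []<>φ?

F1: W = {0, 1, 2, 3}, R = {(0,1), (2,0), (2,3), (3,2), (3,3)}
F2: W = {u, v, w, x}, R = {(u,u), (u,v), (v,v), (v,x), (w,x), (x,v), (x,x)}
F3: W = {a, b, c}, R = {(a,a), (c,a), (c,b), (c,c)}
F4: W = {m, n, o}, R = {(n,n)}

Frame correspondent (Sahlqvist): forall x forall y forall z (Rxy & Rxz -> exists w (Ryw & Rzw)) — i.e. convergence.
F1: fails — R01 and R01 but 1 and 1 have no common successor.
F2: condition met.
F3: fails — Rca and Rcb but a and b have no common successor.
F4: condition met.
Valid on: F2, F4.

F2, F4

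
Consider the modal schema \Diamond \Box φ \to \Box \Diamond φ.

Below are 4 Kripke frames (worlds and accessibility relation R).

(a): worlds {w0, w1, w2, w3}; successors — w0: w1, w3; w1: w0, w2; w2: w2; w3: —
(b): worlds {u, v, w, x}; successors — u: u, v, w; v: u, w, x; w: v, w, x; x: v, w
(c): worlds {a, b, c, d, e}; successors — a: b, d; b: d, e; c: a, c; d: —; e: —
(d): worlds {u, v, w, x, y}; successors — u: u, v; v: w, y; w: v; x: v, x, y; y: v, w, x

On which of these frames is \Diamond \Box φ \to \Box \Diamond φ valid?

(b)

The schema corresponds to convergence: \forall x \forall y \forall z (Rxy \wedge Rxz \to \exists w (Ryw \wedge Rzw)).
(a): fails — Rw0w1 and Rw0w3 but w1 and w3 have no common successor.
(b): satisfies the condition.
(c): fails — Rab and Rad but b and d have no common successor.
(d): fails — Ruv and Ruu but v and u have no common successor.
Valid on: (b).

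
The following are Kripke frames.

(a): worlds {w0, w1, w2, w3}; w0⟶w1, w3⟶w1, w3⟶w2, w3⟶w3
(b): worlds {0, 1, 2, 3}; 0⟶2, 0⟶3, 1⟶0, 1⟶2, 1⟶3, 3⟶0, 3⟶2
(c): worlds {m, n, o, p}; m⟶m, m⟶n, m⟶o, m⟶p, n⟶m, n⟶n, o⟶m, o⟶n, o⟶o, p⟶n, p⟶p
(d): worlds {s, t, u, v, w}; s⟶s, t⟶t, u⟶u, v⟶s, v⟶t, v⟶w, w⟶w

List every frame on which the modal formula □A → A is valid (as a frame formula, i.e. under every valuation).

This is the axiom for reflexivity; its first-order frame correspondent is ∀x Rxx.
(a): fails — world w0 does not see itself.
(b): fails — world 0 does not see itself.
(c): ✓.
(d): fails — world v does not see itself.

(c)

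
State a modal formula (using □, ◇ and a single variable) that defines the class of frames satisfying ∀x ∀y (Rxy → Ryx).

A defining formula is p → □◇p (the B axiom).
Suppose p→□◇p is valid. Take Rxy and set V(p)={x}. Then p at x, so □◇p at x, so ◇p at y, so some z with Ryz has p; z=x, i.e. Ryx.

p → □◇p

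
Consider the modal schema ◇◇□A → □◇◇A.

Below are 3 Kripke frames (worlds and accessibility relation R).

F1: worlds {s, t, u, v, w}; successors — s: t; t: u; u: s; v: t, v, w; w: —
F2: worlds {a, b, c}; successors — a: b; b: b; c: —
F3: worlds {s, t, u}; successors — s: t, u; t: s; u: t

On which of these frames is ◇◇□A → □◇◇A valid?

F2

This is the axiom for a generalized confluence (Geach) condition; its first-order frame correspondent is ∀x ∀y ∀z ((xR²y ∧ xRz) → ∃w (yRw ∧ zR²w)).
F1: fails — vR²t, vRt but no w* with tRw* and tR²w*.
F2: holds.
F3: fails — sR²s, sRu but no w with sRw and uR²w.
Valid on: F2.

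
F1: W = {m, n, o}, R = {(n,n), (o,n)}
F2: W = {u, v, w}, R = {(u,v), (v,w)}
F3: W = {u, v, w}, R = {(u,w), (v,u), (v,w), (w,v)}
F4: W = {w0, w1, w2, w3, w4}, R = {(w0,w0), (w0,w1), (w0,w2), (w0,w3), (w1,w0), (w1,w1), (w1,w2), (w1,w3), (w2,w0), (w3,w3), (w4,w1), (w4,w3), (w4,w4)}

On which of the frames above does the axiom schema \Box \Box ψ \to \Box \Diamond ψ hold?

This is the axiom for a generalized confluence (Geach) condition; its first-order frame correspondent is \forall x \forall z (xRz \to \exists w (x R^2 w \wedge zRw)).
F1: satisfies the condition.
F2: fails — vRw but no t with vR²t and wRt.
F3: satisfies the condition.
F4: satisfies the condition.

F1, F3, F4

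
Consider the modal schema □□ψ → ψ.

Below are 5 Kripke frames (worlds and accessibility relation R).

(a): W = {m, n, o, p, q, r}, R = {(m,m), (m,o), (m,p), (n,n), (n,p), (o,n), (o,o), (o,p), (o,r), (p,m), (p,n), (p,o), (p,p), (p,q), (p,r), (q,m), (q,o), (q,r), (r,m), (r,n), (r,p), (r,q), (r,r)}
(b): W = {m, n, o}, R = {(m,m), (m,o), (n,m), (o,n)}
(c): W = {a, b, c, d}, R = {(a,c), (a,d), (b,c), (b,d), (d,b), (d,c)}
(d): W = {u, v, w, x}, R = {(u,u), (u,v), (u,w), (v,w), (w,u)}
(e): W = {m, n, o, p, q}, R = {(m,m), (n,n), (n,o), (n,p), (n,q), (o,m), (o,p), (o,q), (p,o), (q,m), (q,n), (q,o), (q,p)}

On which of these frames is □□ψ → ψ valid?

(a), (e)

Frame correspondent (Sahlqvist): ∀x ∃w (xR²w ∧ x = w) — i.e. a generalized confluence (Geach) condition.
(a): ✓.
(b): fails — at n but no w with nR²w and n=w.
(c): fails — at a but no w with aR²w and a=w.
(d): fails — at v but no t with vR²t and v=t.
(e): ✓.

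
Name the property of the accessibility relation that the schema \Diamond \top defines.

◇⊤ holds at w iff w has a successor, so frame-validity of ◇⊤ is exactly seriality. Equivalently via □p → ◇p:
Suppose □p→◇p is valid. At any x set V(p)=W. Then □p at x, so ◇p at x, so x has a successor.

Seriality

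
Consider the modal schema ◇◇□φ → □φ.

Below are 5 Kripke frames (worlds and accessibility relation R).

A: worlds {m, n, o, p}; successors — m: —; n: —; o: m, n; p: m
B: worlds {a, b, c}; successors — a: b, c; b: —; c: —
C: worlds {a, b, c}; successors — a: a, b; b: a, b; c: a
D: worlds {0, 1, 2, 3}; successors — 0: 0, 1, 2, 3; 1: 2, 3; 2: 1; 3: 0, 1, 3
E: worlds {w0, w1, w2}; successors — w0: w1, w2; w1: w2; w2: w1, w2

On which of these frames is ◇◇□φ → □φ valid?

A, B, C

This is the axiom for a generalized confluence (Geach) condition; its first-order frame correspondent is ∀x ∀y ∀z ((xR²y ∧ xRz) → ∃w (yRw ∧ z = w)).
A: condition met.
B: condition met.
C: condition met.
D: fails — 0R²1, 0R0 but no w with 1Rw and 0=w.
E: fails — w0R²w1, w0Rw1 but no w with w1Rw and w1=w.
Valid on: A, B, C.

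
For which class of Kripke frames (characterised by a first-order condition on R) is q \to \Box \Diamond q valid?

symmetry

Suppose q→□◇q is valid. Take Rxy and set V(q)={x}. Then q at x, so □◇q at x, so ◇q at y, so some z with Ryz has q; z=x, i.e. Ryx.
Conversely, on a frame with symmetry the schema holds at every world under every valuation.
So the correspondent is symmetry.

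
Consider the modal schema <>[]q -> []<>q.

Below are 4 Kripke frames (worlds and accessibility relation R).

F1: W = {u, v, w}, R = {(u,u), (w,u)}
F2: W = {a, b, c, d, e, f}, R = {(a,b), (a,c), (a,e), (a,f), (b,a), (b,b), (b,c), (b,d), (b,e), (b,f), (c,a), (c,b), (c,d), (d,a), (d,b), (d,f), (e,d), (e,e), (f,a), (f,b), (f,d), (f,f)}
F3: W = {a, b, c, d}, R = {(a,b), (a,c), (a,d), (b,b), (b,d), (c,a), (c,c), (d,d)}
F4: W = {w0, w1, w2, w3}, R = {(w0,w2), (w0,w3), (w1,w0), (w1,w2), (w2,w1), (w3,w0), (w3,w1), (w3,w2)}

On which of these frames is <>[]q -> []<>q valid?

This is the axiom for convergence; its first-order frame correspondent is forall x forall y forall z (Rxy & Rxz -> exists w (Ryw & Rzw)).
F1: condition met.
F2: fails — Rbd and Rbe but d and e have no common successor.
F3: fails — Rab and Rac but b and c have no common successor.
F4: fails — Rw1w2 and Rw1w0 but w2 and w0 have no common successor.

F1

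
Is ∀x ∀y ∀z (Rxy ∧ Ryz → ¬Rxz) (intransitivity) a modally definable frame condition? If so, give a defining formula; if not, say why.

Modal frame validity is preserved under surjective bounded morphisms.
The 5-cycle (worlds w0,w1,w2,w3,w4 with w0→w1→w2→w3→w4→w0) is intransitive. Mapping every world to a single reflexive point • is a surjective bounded morphism; the reflexive point is not intransitive (R••∧R•• but R••).
So no modal formula (or set of formulas) defines exactly the intransitive frames.

No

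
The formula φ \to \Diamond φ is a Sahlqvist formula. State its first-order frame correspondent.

reflexivity

Equivalently (dual form): □φ → φ.
Suppose □φ→φ is valid. At any x set V(φ)={w : Rxw}. Then □φ holds at x, so φ holds at x, i.e. Rxx.
Conversely, any frame satisfying \forall x Rxx validates the schema.
So the correspondent is reflexivity.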